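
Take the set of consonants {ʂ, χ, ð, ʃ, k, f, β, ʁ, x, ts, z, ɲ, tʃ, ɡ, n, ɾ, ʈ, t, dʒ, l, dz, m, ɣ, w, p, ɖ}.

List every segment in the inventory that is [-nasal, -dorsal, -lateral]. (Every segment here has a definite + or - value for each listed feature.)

ʂ, ð, ʃ, f, β, ts, z, tʃ, ɾ, ʈ, t, dʒ, dz, p, ɖ

Eliminate segments failing any feature: /χ, k, ʁ, x, ɡ, ɣ, w/ are [+dorsal]; /ɲ, n, m/ are [+nasal]; /l/ is [+lateral]. The remaining /ʂ, ð, ʃ, f, β, ts, z, tʃ, ɾ, ʈ, t, dʒ, dz, p, ɖ/ satisfy [-nasal], [-dorsal], [-lateral].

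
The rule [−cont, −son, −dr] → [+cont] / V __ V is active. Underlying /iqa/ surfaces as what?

/q/ satisfies [−cont, −son, −dr] and sits in V __ V. The [+continuant] counterpart of the voiceless uvular stop is /χ/. Other segments in /iqa/ either fail the structural description or are not in the environment, so the surface form is [iχa].

[iχa]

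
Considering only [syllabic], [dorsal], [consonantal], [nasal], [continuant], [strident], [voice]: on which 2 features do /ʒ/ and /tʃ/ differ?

The two segments share [-syllabic], [-dorsal], [+consonantal], [-nasal], [+strident]. The only features from the list on which they differ: /ʒ/ is [+voice] while /tʃ/ is [-voice]; /ʒ/ is [+continuant] while /tʃ/ is [-continuant].

[voice], [continuant]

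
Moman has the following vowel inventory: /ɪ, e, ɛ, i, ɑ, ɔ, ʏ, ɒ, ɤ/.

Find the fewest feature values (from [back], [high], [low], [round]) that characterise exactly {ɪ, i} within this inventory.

Every target segment is [+high], [-round]; each remaining inventory member fails at least one of these. Each conjunct is needed — [-round] alone would also admit /e, ɛ, ɑ, ɤ/; [+high] alone would also admit /ʏ/ — and no other single listed feature has exactly this extension, so two is the minimum.

[+high, -round]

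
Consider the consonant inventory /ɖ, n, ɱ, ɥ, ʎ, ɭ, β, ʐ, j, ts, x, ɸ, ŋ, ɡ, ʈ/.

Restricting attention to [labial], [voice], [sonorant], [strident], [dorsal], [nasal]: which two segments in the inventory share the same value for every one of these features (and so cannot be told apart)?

ʎ, j

On the given features, /ʎ/ and /j/ have an identical profile: [-labial], [+voice], [+sonorant], [-strident], [+dorsal], [-nasal]. No other two segments in the inventory coincide on all 6 features. (They do differ in [lateral], which is not among the given features.)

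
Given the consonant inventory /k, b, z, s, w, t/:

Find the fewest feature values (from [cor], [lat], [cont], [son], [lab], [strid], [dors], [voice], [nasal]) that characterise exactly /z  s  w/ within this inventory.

The target set is precisely the extension of [+continuant] in this inventory.

[+cont]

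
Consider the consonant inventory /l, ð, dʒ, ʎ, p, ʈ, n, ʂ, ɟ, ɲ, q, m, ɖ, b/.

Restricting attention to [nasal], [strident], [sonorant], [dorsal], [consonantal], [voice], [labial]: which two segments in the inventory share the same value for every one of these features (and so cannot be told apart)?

ɖ, ð

On the given features, /ɖ/ and /ð/ have an identical profile: [−nasal], [−strident], [−sonorant], [−dorsal], [+consonantal], [+voice], [−labial]. No other two segments in the inventory coincide on all 7 features. (They do differ in [continuant], [anterior] and [distributed], which are not among the given features.)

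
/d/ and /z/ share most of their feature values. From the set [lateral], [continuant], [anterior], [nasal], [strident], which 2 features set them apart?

[continuant], [strident]

The two segments share [−lateral], [+anterior], [−nasal]. The only features from the list on which they differ: /d/ is [−continuant] while /z/ is [+continuant]; /d/ is [−strident] while /z/ is [+strident].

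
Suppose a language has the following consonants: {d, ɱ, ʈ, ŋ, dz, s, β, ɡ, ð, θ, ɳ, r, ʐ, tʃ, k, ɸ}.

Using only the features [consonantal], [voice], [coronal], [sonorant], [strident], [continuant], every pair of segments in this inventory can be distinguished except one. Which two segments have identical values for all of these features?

ŋ, ɱ

/ŋ/ (velar nasal) and /ɱ/ (labiodental nasal) are both [+consonantal], [+voice], [−coronal], [+sonorant], [−strident], [−continuant], so none of the listed features separates them. (They do differ in [labial] and [dorsal], which are not among the given features.) Every other pair in the inventory differs on at least one listed feature.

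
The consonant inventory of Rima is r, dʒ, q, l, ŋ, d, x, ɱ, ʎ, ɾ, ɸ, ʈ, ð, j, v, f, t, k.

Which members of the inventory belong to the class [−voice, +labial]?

Among the inventory, the [−voice] segments are /q, x, ɸ, ʈ, f, t, k/.
Within that set, [+labial] leaves /ɸ, f/.

ɸ, f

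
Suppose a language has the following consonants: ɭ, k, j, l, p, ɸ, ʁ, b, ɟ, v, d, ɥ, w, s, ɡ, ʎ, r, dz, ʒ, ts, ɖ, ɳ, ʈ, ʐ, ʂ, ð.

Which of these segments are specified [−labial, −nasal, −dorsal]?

ɭ, l, d, s, r, dz, ʒ, ts, ɖ, ʈ, ʐ, ʂ, ð

The [−labial] segments are /ɭ, k, j, l, ʁ, ɟ, d, s, ɡ, ʎ, r, dz, ʒ, ts, ɖ, ɳ, ʈ, ʐ, ʂ, ð/.
Within that set, [−nasal] gives /ɭ, k, j, l, ʁ, ɟ, d, s, ɡ, ʎ, r, dz, ʒ, ts, ɖ, ʈ, ʐ, ʂ, ð/.
Among these, [−dorsal] leaves /ɭ, l, d, s, r, dz, ʒ, ts, ɖ, ʈ, ʐ, ʂ, ð/.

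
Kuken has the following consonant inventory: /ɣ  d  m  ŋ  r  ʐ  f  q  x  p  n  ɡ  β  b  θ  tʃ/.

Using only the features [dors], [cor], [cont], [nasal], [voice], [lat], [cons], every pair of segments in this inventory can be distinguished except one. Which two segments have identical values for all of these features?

r, ʐ

On the given features, /r/ and /ʐ/ have an identical profile: [−dorsal], [+coronal], [+continuant], [−nasal], [+voice], [−lateral], [+consonantal]. No other two segments in the inventory coincide on all 7 features. (They do differ in [sonorant], [strident] and [anterior], which are not among the given features.)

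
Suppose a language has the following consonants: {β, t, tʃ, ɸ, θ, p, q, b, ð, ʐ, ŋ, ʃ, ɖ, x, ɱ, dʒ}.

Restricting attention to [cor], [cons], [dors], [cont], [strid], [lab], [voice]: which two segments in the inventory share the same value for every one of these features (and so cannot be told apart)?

Both /b/ and /ɱ/ are [-coronal], [+consonantal], [-dorsal], [-continuant], [-strident], [+labial], [+voice]. Since the list omits [sonorant] and [nasal] — which do distinguish the voiced bilabial stop from the labiodental nasal — this pair collapses; all other pairs remain distinct.

b, ɱ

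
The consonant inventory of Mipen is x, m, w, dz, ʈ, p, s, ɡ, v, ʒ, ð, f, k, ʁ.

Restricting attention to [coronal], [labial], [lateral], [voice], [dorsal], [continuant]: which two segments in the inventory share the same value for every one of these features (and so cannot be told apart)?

ð, ʒ

Both /ð/ and /ʒ/ are [+coronal], [−labial], [−lateral], [+voice], [−dorsal], [+continuant]. Since the list omits [strident] and [anterior] — which do distinguish the voiced dental fricative from the voiced postalveolar fricative — this pair collapses; all other pairs remain distinct.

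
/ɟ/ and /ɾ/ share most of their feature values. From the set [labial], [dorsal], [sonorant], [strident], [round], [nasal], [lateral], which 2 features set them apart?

/ɟ/ is the voiced palatal stop and /ɾ/ is the alveolar tap. Both are [−labial], [−strident], [−round], [−nasal], [−lateral]. /ɟ/ is [−sonorant] while /ɾ/ is [+sonorant]; /ɟ/ is [+dorsal] while /ɾ/ is [−dorsal], so the distinguishing features are [sonorant], [dorsal].

[sonorant], [dorsal]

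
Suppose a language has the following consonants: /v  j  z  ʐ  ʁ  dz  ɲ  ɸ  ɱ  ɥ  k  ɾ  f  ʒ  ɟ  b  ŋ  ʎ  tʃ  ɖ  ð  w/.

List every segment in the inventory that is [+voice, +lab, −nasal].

v, ɥ, b, w

Checking each segment against [+voice], [+labial], [−nasal]: /v/ (voiced labiodental fricative), /ɥ/ (labial-palatal glide), /b/ (voiced bilabial stop), /w/ (labial-velar glide) satisfy every feature; every other segment in the inventory fails at least one.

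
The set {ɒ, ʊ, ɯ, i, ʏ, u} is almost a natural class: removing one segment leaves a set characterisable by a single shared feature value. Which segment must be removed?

The remaining segments after removing /ɒ/ share [+high]; /ɒ/ (low back rounded vowel) is [−high]. For every other candidate removal, the leftover set fails to share any single feature value that the removed segment lacks.

ɒ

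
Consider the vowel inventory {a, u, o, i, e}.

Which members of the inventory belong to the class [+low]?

a

The feature [low] marks segments produced with the tongue body lowered. In this inventory /a/ has that property, so it is [+low]; /u, o, i, e/ are [−low].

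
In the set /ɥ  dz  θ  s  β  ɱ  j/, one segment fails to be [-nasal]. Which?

ɱ

Every segment except /ɱ/ is [-nasal]. /ɱ/ (labiodental nasal) is [+nasal], so it is the exception.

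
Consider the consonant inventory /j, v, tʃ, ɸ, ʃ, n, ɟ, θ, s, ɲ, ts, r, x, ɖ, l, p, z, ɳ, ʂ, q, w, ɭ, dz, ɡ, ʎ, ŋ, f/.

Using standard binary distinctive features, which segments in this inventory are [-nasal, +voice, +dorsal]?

j, ɟ, w, ɡ, ʎ

Among the inventory, the [-nasal] segments are /j, v, tʃ, ɸ, ʃ, ɟ, θ, s, ts, r, x, ɖ, l, p, z, ʂ, q, w, ɭ, dz, ɡ, ʎ, f/.
Of those, [+voice] gives /j, v, ɟ, r, ɖ, l, z, w, ɭ, dz, ɡ, ʎ/.
Among these, [+dorsal] leaves /j, ɟ, w, ɡ, ʎ/.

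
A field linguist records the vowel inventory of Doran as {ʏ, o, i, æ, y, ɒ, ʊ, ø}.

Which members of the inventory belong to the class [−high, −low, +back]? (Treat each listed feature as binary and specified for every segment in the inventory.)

o

First, the [−high] segments are /o, æ, ɒ, ø/.
Within that set, [−low] gives /o, ø/.
Of those, [+back] leaves /o/.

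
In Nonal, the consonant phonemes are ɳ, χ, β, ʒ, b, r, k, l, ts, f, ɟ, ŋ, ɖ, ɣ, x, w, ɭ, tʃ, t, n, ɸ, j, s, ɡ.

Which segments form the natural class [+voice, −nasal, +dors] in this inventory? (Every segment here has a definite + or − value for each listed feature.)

Eliminate segments failing any feature: /ɳ, ŋ, n/ are [+nasal]; /χ, k, ts, f, x, tʃ, t, ɸ, s/ are [−voice]; /β, ʒ, b, r, l, ɖ, ɭ/ are [−dorsal]. The remaining /ɟ, ɣ, w, j, ɡ/ satisfy [+voice], [−nasal], [+dorsal].

ɟ, ɣ, w, j, ɡ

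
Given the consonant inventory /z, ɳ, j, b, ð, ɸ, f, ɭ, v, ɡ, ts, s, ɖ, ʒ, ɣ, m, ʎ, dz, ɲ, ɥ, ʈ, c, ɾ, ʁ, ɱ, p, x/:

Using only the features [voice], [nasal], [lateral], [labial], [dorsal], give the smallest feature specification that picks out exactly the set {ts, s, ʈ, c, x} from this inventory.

The class [−voice], [−labial] has exactly /ts, s, ʈ, c, x/ as its extension in this inventory. No smaller conjunction from the listed features achieves this: [−labial] alone would also admit /z, ɳ, j, ð, …/; [−voice] alone would also admit /ɸ, f, p/; and checking the remaining single features turns up none with this extension.

[−voice, −labial]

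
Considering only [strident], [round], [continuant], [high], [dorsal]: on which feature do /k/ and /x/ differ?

[continuant]

/k/ is the voiceless velar stop and /x/ is the voiceless velar fricative. Both are [−strident], [−round], [+high], [+dorsal]. /k/ is [−continuant] while /x/ is [+continuant], so the distinguishing feature is [continuant].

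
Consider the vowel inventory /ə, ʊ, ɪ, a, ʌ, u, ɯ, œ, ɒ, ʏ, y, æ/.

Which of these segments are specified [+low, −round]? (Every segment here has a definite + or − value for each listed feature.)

Checking each segment against [+low], [−round]: /a/ (low unrounded vowel), /æ/ (low front unrounded vowel) satisfy every feature; every other segment in the inventory fails at least one.

a, æ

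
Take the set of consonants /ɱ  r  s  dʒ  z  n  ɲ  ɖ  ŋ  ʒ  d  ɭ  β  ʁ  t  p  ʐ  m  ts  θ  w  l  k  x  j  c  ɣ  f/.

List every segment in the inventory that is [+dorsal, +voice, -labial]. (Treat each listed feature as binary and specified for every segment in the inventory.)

ɲ, ŋ, ʁ, j, ɣ

Eliminate segments failing any feature: /ɱ, r, s, dʒ, z, n, ɖ, ʒ, d, ɭ, β, t, p, ʐ, m, ts, θ, l, f/ are [-dorsal]; /w/ is [+labial]; /k, x, c/ are [-voice]. The remaining /ɲ, ŋ, ʁ, j, ɣ/ satisfy [+dorsal], [+voice], [-labial].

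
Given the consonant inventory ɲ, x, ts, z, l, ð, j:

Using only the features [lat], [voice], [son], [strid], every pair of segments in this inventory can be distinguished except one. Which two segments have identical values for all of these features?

ɲ, j

On the given features, /ɲ/ and /j/ have an identical profile: [−lateral], [+voice], [+sonorant], [−strident]. No other two segments in the inventory coincide on all 4 features. (They do differ in [nasal] and [continuant], which are not among the given features.)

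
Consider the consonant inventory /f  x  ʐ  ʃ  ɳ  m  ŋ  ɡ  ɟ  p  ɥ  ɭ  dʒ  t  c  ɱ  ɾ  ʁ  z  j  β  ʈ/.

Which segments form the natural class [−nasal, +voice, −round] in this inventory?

Eliminate segments failing any feature: /f, x, ʃ, p, t, c, ʈ/ are [−voice]; /ɳ, m, ŋ, ɱ/ are [+nasal]; /ɥ/ is [+round]. The remaining /ʐ, ɡ, ɟ, ɭ, dʒ, ɾ, ʁ, z, j, β/ satisfy [−nasal], [+voice], [−round].

ʐ, ɡ, ɟ, ɭ, dʒ, ɾ, ʁ, z, j, β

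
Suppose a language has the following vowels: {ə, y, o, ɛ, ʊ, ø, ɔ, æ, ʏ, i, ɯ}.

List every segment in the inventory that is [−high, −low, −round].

Checking each segment against [−high], [−low], [−round]: /ə/ (mid central vowel (schwa)), /ɛ/ (mid front unrounded lax vowel) satisfy every feature; every other segment in the inventory fails at least one.

ə, ɛ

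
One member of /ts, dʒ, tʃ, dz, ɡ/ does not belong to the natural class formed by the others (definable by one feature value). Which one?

ɡ

The remaining segments after removing /ɡ/ share [+delayed release]; /ɡ/ (voiced velar stop) is [-delayed release]. For every other candidate removal, the leftover set fails to share any single feature value that the removed segment lacks.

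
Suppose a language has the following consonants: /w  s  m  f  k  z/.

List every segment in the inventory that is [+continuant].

The [+continuant] segments here are /w, s, f, z/; the remaining /m, k/ are [−continuant].

w, s, f, z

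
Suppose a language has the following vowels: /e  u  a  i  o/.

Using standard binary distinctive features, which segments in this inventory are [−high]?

The feature [high] marks segments produced with the tongue body raised. In this inventory /e, a, o/ lack that property, so they are [−high]; /u, i/ are [+high].

e, a, o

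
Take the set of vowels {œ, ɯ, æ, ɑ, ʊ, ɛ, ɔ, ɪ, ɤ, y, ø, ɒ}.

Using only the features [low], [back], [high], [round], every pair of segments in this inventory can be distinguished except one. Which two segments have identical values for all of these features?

œ, ø

On the given features, /œ/ and /ø/ have an identical profile: [−low], [−back], [−high], [+round]. No other two segments in the inventory coincide on all 4 features. (They do differ in [tense], which is not among the given features.)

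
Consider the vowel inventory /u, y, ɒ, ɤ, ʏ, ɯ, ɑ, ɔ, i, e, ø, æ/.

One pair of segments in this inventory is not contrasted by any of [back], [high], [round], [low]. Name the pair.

ʏ, y

/ʏ/ (high front rounded lax vowel) and /y/ (high front rounded tense vowel) are both [−back], [+high], [+round], [−low], so none of the listed features separates them. (They do differ in [tense], which is not among the given features.) Every other pair in the inventory differs on at least one listed feature.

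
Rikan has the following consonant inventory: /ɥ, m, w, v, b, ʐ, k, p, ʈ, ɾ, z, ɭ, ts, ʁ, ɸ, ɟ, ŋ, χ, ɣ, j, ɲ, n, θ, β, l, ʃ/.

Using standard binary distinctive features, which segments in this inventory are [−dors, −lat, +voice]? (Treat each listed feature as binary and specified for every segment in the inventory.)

Checking each segment against [−dorsal], [−lateral], [+voice]: /m/ (bilabial nasal), /v/ (voiced labiodental fricative), /b/ (voiced bilabial stop), /ʐ/ (voiced retroflex fricative), /ɾ/ (alveolar tap), /z/ (voiced alveolar fricative), among others, satisfy every feature; every other segment in the inventory fails at least one.

m, v, b, ʐ, ɾ, z, n, β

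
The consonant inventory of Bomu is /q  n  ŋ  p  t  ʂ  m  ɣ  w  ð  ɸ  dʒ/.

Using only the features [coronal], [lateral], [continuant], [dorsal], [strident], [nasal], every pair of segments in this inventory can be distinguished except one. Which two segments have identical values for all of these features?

Both /ɣ/ and /w/ are [−coronal], [−lateral], [+continuant], [+dorsal], [−strident], [−nasal]. Since the list omits [sonorant], [labial] and [round] — which do distinguish the voiced velar fricative from the labial-velar glide — this pair collapses; all other pairs remain distinct.

ɣ, w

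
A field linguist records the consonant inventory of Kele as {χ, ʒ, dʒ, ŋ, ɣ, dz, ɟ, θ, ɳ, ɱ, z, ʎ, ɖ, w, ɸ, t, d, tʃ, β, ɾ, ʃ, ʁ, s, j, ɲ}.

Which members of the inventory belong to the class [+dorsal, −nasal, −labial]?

χ, ɣ, ɟ, ʎ, ʁ, j

First, the [+dorsal] segments are /χ, ŋ, ɣ, ɟ, ʎ, w, ʁ, j, ɲ/.
Within that set, [−nasal] gives /χ, ɣ, ɟ, ʎ, w, ʁ, j/.
Within that set, [−labial] leaves /χ, ɣ, ɟ, ʎ, ʁ, j/.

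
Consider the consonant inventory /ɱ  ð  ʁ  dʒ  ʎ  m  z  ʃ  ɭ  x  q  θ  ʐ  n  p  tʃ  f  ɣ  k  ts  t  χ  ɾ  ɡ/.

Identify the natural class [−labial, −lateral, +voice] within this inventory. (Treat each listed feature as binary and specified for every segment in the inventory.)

ð, ʁ, dʒ, z, ʐ, n, ɣ, ɾ, ɡ

Among the inventory, the [−labial] segments are /ð, ʁ, dʒ, ʎ, z, ʃ, ɭ, x, q, θ, ʐ, n, tʃ, ɣ, k, ts, t, χ, ɾ, ɡ/.
Then [−lateral] gives /ð, ʁ, dʒ, z, ʃ, x, q, θ, ʐ, n, tʃ, ɣ, k, ts, t, χ, ɾ, ɡ/.
Intersecting with [+voice] leaves /ð, ʁ, dʒ, z, ʐ, n, ɣ, ɾ, ɡ/.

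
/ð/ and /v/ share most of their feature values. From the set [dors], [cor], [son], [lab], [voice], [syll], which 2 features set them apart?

/ð/ (voiced dental fricative) and /v/ (voiced labiodental fricative) agree on [−dorsal], [−sonorant], [+voice], [−syllabic]. They differ on [labial] (/ð/ [−], /v/ [+]), [coronal] (/ð/ [+], /v/ [−]).

[labial], [coronal]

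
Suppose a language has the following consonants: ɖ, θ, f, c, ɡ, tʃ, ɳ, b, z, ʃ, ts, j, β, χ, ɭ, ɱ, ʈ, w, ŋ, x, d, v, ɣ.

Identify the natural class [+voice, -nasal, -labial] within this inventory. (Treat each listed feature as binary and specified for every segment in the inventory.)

ɖ, ɡ, z, j, ɭ, d, ɣ

Checking each segment against [+voice], [-nasal], [-labial]: /ɖ/ (voiced retroflex stop), /ɡ/ (voiced velar stop), /z/ (voiced alveolar fricative), /j/ (palatal glide), /ɭ/ (retroflex lateral approximant), /d/ (voiced alveolar stop), among others, satisfy every feature; every other segment in the inventory fails at least one.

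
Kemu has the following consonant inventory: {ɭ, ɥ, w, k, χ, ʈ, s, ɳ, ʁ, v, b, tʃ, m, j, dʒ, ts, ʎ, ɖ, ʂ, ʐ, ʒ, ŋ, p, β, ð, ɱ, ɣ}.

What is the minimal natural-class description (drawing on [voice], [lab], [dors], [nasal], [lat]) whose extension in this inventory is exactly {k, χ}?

[−voice, +dors]

/k, χ/ are all [−voice], [+dorsal], and no other segment in the inventory matches both values. Dropping any one of them over-generates: [+dorsal] alone would also admit /ɥ, w, ʁ, j, …/; [−voice] alone would also admit /ʈ, s, tʃ, ts, …/. No other single listed feature picks out exactly this set either, so fewer than two features will not do.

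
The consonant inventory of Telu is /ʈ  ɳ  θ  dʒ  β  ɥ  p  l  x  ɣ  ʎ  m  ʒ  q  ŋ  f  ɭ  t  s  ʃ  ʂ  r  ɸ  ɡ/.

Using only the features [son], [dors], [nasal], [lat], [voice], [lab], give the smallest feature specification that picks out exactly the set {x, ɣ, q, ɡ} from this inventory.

[−son, +dors]

Every target segment is [−sonorant], [+dorsal]; each remaining inventory member fails at least one of these. Each conjunct is needed — [+dorsal] alone would also admit /ɥ, ʎ, ŋ/; [−sonorant] alone would also admit /ʈ, θ, dʒ, β, …/ — and no other single listed feature has exactly this extension, so two is the minimum.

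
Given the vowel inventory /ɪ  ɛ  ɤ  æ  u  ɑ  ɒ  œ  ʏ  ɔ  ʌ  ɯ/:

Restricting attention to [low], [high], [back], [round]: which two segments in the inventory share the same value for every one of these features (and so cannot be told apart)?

/ɤ/ (mid back unrounded tense vowel) and /ʌ/ (mid back unrounded lax vowel) are both [−low], [−high], [+back], [−round], so none of the listed features separates them. (They do differ in [tense], which is not among the given features.) Every other pair in the inventory differs on at least one listed feature.

ɤ, ʌ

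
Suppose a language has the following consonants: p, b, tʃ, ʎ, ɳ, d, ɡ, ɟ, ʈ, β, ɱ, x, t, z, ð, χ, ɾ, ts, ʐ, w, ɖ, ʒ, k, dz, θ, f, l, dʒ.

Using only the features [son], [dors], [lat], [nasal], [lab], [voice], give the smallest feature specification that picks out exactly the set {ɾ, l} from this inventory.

/ɾ, l/ are all [+sonorant], [−nasal], [−dorsal], and no other segment in the inventory matches all three values. Dropping any one of them over-generates: [−nasal, −dorsal] alone would also admit /p, b, tʃ, d, …/; [+sonorant, −dorsal] alone would also admit /ɳ, ɱ/; [+sonorant, −nasal] alone would also admit /ʎ, w/. No other combination of two listed features picks out exactly this set either, so fewer than three features will not do.

[+son, −nasal, −dors]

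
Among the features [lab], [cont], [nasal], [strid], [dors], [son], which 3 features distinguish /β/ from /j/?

/β/ is the voiced bilabial fricative and /j/ is the palatal glide. Both are [+continuant], [−nasal], [−strident]. /β/ is [−sonorant] while /j/ is [+sonorant]; /β/ is [+labial] while /j/ is [−labial]; /β/ is [−dorsal] while /j/ is [+dorsal], so the distinguishing features are [sonorant], [labial], [dorsal].

[sonorant], [labial], [dorsal]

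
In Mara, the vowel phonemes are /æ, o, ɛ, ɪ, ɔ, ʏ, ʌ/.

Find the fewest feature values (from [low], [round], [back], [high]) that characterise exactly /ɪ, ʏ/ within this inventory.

[+high]

Every target segment is [+high] and no other inventory member is, so one feature is enough.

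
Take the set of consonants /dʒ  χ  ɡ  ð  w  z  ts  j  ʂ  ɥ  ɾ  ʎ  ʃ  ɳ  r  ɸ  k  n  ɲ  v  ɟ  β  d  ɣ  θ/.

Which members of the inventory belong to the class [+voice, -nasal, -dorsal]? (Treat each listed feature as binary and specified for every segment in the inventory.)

The [+voice] segments are /dʒ, ɡ, ð, w, z, j, ɥ, ɾ, ʎ, ɳ, r, n, ɲ, v, ɟ, β, d, ɣ/.
Among these, [-nasal] gives /dʒ, ɡ, ð, w, z, j, ɥ, ɾ, ʎ, r, v, ɟ, β, d, ɣ/.
Within that set, [-dorsal] leaves /dʒ, ð, z, ɾ, r, v, β, d/.

dʒ, ð, z, ɾ, r, v, β, d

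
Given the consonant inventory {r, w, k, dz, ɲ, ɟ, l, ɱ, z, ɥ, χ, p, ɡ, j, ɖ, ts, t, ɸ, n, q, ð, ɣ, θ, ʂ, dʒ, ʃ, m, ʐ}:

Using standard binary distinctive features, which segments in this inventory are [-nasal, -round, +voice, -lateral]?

r, dz, ɟ, z, ɡ, j, ɖ, ð, ɣ, dʒ, ʐ

Checking each segment against [-nasal], [-round], [+voice], [-lateral]: /r/ (alveolar trill), /dz/ (voiced alveolar affricate), /ɟ/ (voiced palatal stop), /z/ (voiced alveolar fricative), /ɡ/ (voiced velar stop), /j/ (palatal glide), among others, satisfy every feature; every other segment in the inventory fails at least one.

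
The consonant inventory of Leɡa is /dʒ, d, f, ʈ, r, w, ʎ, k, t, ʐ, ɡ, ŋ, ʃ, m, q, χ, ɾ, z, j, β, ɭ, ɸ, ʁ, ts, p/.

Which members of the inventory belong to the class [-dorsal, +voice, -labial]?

Checking each segment against [-dorsal], [+voice], [-labial]: /dʒ/ (voiced postalveolar affricate), /d/ (voiced alveolar stop), /r/ (alveolar trill), /ʐ/ (voiced retroflex fricative), /ɾ/ (alveolar tap), /z/ (voiced alveolar fricative), among others, satisfy every feature; every other segment in the inventory fails at least one.

dʒ, d, r, ʐ, ɾ, z, ɭ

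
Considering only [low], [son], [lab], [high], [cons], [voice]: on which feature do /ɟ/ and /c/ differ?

[voice]

/ɟ/ (voiced palatal stop) and /c/ (voiceless palatal stop) agree on [−low], [−sonorant], [−labial], [+high], [+consonantal]. They differ on [voice] (/ɟ/ [+], /c/ [−]).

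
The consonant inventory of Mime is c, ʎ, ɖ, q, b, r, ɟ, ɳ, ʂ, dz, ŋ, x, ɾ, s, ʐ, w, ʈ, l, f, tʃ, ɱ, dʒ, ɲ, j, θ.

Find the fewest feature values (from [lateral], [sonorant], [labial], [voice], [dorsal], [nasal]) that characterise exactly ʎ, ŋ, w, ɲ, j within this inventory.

[+sonorant, +dorsal]

The class [+sonorant], [+dorsal] has exactly /ʎ, ŋ, w, ɲ, j/ as its extension in this inventory. No smaller conjunction from the listed features achieves this: [+dorsal] alone would also admit /c, q, ɟ, x/; [+sonorant] alone would also admit /r, ɳ, ɾ, l, …/; and checking the remaining single features turns up none with this extension.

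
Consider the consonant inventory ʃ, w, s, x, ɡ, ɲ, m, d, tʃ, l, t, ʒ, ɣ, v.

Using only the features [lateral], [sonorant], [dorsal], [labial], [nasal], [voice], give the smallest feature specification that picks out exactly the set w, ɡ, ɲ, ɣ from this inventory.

/w, ɡ, ɲ, ɣ/ are all [+voice], [+dorsal], and no other segment in the inventory matches both values. Dropping any one of them over-generates: [+dorsal] alone would also admit /x/; [+voice] alone would also admit /m, d, l, ʒ, …/. No other single listed feature picks out exactly this set either, so fewer than two features will not do.

[+voice, +dorsal]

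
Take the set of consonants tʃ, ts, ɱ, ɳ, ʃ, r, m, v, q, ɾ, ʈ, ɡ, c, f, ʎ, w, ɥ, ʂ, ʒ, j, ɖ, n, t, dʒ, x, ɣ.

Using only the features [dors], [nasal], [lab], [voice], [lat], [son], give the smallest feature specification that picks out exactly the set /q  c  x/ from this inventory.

/q, c, x/ are all [-voice], [+dorsal], and no other segment in the inventory matches both values. Dropping any one of them over-generates: [+dorsal] alone would also admit /ɡ, ʎ, w, ɥ, …/; [-voice] alone would also admit /tʃ, ts, ʃ, ʈ, …/. No other single listed feature picks out exactly this set either, so fewer than two features will not do.

[-voice, +dors]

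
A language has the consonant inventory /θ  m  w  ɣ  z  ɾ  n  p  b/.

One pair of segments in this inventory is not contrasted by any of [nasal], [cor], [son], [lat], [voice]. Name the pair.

b, ɣ

On the given features, /b/ and /ɣ/ have an identical profile: [-nasal], [-coronal], [-sonorant], [-lateral], [+voice]. No other two segments in the inventory coincide on all 5 features. (They do differ in [continuant], [labial] and [dorsal], which are not among the given features.)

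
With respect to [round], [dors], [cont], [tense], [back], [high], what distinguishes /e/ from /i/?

/e/ (mid front unrounded tense vowel) and /i/ (high front unrounded tense vowel) agree on [−round], [+dorsal], [+continuant], [+tense], [−back]. They differ on [high] (/e/ [−], /i/ [+]).

[high]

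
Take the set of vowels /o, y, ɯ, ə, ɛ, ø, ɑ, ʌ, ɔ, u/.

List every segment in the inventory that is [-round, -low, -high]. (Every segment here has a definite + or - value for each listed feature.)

ə, ɛ, ʌ

Checking each segment against [-round], [-low], [-high]: /ə/ (mid central vowel (schwa)), /ɛ/ (mid front unrounded lax vowel), /ʌ/ (mid back unrounded lax vowel) satisfy every feature; every other segment in the inventory fails at least one.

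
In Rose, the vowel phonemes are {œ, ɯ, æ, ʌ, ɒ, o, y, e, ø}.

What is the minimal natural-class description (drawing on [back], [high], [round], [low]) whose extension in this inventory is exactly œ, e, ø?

[-high, -low, -back]

/œ, e, ø/ are all [-high], [-low], [-back], and no other segment in the inventory matches all three values. Dropping any one of them over-generates: [-low, -back] alone would also admit /y/; [-high, -back] alone would also admit /æ/; [-high, -low] alone would also admit /ʌ, o/. No other combination of two listed features picks out exactly this set either, so fewer than three features will not do.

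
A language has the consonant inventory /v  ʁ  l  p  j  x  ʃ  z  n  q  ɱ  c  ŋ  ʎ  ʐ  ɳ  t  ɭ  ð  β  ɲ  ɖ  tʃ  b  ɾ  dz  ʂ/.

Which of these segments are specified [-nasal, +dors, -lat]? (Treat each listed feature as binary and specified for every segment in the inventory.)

Eliminate segments failing any feature: /v, l, p, ʃ, z, ʐ, t, ɭ, ð, β, ɖ, tʃ, b, ɾ, dz, ʂ/ are [-dorsal]; /n, ɱ, ŋ, ɳ, ɲ/ are [+nasal]; /ʎ/ is [+lateral]. The remaining /ʁ, j, x, q, c/ satisfy [-nasal], [+dorsal], [-lateral].

ʁ, j, x, q, c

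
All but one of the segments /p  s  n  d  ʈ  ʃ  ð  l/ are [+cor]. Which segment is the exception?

/p/ is the voiceless bilabial stop, which is [−coronal]; the rest — /d, ð, s, n, ʈ, l, ʃ/ — are [+coronal].

p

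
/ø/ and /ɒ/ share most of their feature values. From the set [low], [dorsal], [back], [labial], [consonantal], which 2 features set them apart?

/ø/ (mid front rounded tense vowel) and /ɒ/ (low back rounded vowel) agree on [+dorsal], [+labial], [−consonantal]. They differ on [low] (/ø/ [−], /ɒ/ [+]), [back] (/ø/ [−], /ɒ/ [+]).

[low], [back]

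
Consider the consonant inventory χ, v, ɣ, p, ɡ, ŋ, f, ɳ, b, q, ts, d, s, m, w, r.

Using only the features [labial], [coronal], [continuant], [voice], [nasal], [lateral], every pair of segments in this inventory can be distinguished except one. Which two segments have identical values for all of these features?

w, v

On the given features, /w/ and /v/ have an identical profile: [+labial], [-coronal], [+continuant], [+voice], [-nasal], [-lateral]. No other two segments in the inventory coincide on all 6 features. (They do differ in [sonorant], [round] and [dorsal], which are not among the given features.)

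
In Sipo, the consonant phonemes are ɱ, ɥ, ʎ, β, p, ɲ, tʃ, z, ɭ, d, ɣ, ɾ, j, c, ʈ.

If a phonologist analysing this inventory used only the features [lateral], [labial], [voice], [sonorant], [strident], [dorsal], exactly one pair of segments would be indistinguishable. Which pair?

On the given features, /ɲ/ and /j/ have an identical profile: [-lateral], [-labial], [+voice], [+sonorant], [-strident], [+dorsal]. No other two segments in the inventory coincide on all 6 features. (They do differ in [nasal] and [continuant], which are not among the given features.)

ɲ, j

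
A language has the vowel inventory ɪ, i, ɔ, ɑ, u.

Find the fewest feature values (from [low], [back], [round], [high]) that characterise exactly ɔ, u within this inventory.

[+round]

/ɔ, u/ are exactly the [+round] segments in the inventory, so a single feature suffices.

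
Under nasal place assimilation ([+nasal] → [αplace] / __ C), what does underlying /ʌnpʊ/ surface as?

In /ʌnpʊ/, the nasal /n/ precedes /p/, which is [+labial]. The nasal assimilates in place, becoming the [+labial] nasal /m/. The surface form is [ʌmpʊ].

[ʌmpʊ]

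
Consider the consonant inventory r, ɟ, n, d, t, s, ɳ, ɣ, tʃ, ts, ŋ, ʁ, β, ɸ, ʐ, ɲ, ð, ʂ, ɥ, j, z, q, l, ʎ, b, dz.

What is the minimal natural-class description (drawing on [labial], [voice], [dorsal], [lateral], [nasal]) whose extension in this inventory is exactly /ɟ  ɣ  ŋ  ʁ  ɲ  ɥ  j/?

[+voice, -lateral, +dorsal]

The class [+voice], [-lateral], [+dorsal] has exactly /ɟ, ɣ, ŋ, ʁ, ɲ, ɥ, j/ as its extension in this inventory. No smaller conjunction from the listed features achieves this: [-lateral, +dorsal] alone would also admit /q/; [+voice, +dorsal] alone would also admit /ʎ/; [+voice, -lateral] alone would also admit /r, n, d, ɳ, …/; and checking the remaining two-feature bundles turns up none with this extension.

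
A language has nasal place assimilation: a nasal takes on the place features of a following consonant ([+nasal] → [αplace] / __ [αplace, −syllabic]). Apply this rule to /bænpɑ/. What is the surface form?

[bæmpɑ]

In /bænpɑ/, the nasal /n/ precedes /p/, which is [+labial]. The nasal assimilates in place, becoming the [+labial] nasal /m/. The surface form is [bæmpɑ].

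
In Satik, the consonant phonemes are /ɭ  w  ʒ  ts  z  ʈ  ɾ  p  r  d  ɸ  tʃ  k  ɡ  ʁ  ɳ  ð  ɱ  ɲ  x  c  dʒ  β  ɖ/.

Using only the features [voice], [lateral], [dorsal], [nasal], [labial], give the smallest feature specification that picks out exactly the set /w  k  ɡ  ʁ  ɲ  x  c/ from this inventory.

The target set is precisely the extension of [+dorsal] in this inventory.

[+dorsal]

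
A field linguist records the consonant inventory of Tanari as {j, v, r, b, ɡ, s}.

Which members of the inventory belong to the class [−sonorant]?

The feature [sonorant] marks segments produced without turbulent airflow (nasals, liquids, glides, vowels). In this inventory /v, b, ɡ, s/ lack that property, so they are [−sonorant]; /j, r/ are [+sonorant].

v, b, ɡ, s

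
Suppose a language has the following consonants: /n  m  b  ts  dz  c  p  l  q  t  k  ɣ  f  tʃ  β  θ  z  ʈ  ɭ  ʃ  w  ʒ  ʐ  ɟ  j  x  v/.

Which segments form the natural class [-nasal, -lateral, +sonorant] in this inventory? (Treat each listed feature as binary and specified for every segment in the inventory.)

Eliminate segments failing any feature: /n, m/ are [+nasal]; /b, ts, dz, c, p, q, t, k, ɣ, f, tʃ, β, θ, z, ʈ, ʃ, ʒ, ʐ, ɟ, x, v/ are [-sonorant]; /l, ɭ/ are [+lateral]. The remaining /w, j/ satisfy [-nasal], [-lateral], [+sonorant].

w, j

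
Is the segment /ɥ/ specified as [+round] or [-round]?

As the labial-palatal glide, /ɥ/ is [+round].

[+round]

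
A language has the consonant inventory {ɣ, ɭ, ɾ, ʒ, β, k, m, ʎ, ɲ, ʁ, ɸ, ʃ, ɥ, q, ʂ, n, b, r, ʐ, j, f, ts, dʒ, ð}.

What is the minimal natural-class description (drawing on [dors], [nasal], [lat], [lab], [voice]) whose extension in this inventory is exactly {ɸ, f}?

/ɸ, f/ are all [-voice], [+labial], and no other segment in the inventory matches both values. Dropping any one of them over-generates: [+labial] alone would also admit /β, m, ɥ, b/; [-voice] alone would also admit /k, ʃ, q, ʂ, …/. No other single listed feature picks out exactly this set either, so fewer than two features will not do.

[-voice, +lab]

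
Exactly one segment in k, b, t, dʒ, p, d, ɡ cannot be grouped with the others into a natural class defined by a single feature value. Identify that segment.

The remaining segments after removing /dʒ/ share [-delayed release]; /dʒ/ (voiced postalveolar affricate) is [+delayed release]. For every other candidate removal, the leftover set fails to share any single feature value that the removed segment lacks.

dʒ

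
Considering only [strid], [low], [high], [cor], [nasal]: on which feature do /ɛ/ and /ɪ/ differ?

The two segments share [-strident], [-low], [-coronal], [-nasal]. The only feature from the list on which they differ: /ɛ/ is [-high] while /ɪ/ is [+high].

[high]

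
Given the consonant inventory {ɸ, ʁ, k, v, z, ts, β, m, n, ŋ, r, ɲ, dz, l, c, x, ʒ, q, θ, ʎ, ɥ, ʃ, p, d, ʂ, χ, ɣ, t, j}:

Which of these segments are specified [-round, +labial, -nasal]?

Checking each segment against [-round], [+labial], [-nasal]: /ɸ/ (voiceless bilabial fricative), /v/ (voiced labiodental fricative), /β/ (voiced bilabial fricative), /p/ (voiceless bilabial stop) satisfy every feature; every other segment in the inventory fails at least one.

ɸ, v, β, p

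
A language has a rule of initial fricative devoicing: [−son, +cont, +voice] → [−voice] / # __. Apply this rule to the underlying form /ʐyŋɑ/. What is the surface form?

[ʂyŋɑ]

/ʐ/ satisfies [−son, +cont, +voice] and sits in # __. The [−voice] counterpart of the voiced retroflex fricative is /ʂ/. Other segments in /ʐyŋɑ/ either fail the structural description or are not in the environment, so the surface form is [ʂyŋɑ].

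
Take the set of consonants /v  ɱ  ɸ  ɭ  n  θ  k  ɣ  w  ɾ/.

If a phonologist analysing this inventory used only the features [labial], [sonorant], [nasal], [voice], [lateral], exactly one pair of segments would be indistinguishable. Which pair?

θ, k

Both /θ/ and /k/ are [−labial], [−sonorant], [−nasal], [−voice], [−lateral]. Since the list omits [continuant], [coronal] and [dorsal] — which do distinguish the voiceless dental fricative from the voiceless velar stop — this pair collapses; all other pairs remain distinct.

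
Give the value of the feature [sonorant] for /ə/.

[+sonorant]

/ə/ is the mid central vowel (schwa). The feature [sonorant] marks segments produced without turbulent airflow (nasals, liquids, glides, vowels); /ə/ has this property, so it is [+sonorant].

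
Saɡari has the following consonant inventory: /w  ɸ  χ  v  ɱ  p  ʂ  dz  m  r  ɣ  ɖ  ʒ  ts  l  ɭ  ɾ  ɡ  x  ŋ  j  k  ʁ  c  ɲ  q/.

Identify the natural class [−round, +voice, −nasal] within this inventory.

Checking each segment against [−round], [+voice], [−nasal]: /v/ (voiced labiodental fricative), /dz/ (voiced alveolar affricate), /r/ (alveolar trill), /ɣ/ (voiced velar fricative), /ɖ/ (voiced retroflex stop), /ʒ/ (voiced postalveolar fricative), among others, satisfy every feature; every other segment in the inventory fails at least one.

v, dz, r, ɣ, ɖ, ʒ, l, ɭ, ɾ, ɡ, j, ʁ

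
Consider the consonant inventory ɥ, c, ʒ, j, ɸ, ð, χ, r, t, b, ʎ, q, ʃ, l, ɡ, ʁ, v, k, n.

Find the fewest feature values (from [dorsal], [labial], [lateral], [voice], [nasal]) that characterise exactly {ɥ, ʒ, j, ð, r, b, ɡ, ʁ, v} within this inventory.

[+voice, −nasal, −lateral]

/ɥ, ʒ, j, ð, r, b, ɡ, ʁ, v/ are all [+voice], [−nasal], [−lateral], and no other segment in the inventory matches all three values. Dropping any one of them over-generates: [−nasal, −lateral] alone would also admit /c, ɸ, χ, t, …/; [+voice, −lateral] alone would also admit /n/; [+voice, −nasal] alone would also admit /ʎ, l/. No other combination of two listed features picks out exactly this set either, so fewer than three features will not do.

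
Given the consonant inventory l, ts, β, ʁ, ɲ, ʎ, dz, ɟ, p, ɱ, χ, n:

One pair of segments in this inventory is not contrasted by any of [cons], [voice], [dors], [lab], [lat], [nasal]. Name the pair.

/ɟ/ (voiced palatal stop) and /ʁ/ (voiced uvular fricative) are both [+consonantal], [+voice], [+dorsal], [−labial], [−lateral], [−nasal], so none of the listed features separates them. (They do differ in [continuant], [high] and [back], which are not among the given features.) Every other pair in the inventory differs on at least one listed feature.

ɟ, ʁ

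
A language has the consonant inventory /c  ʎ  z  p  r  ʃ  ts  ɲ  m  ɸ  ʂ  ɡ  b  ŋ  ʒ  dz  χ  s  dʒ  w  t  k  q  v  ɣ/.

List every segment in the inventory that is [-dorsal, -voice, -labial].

ʃ, ts, ʂ, s, t

Eliminate segments failing any feature: /c, ʎ, ɲ, ɡ, ŋ, χ, w, k, q, ɣ/ are [+dorsal]; /z, r, m, b, ʒ, dz, dʒ, v/ are [+voice]; /p, ɸ/ are [+labial]. The remaining /ʃ, ts, ʂ, s, t/ satisfy [-dorsal], [-voice], [-labial].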